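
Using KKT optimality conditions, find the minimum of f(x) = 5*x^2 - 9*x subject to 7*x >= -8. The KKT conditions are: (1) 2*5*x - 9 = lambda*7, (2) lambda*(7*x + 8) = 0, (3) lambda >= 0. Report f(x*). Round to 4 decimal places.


Step 1: Try lambda = 0 (constraint inactive).
Stationarity: 2*5*x - 9 = 0
x* = 9/(2*5) = 0.9
Check constraint: 7*0.9 = 6.3 >= -8 -- satisfied.
Step 2: Compute optimal value.
f(x*) = 5*0.9^2 - 9*0.9 = -4.05


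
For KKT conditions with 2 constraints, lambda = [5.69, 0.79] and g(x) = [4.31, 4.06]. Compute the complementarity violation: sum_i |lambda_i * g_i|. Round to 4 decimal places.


KKT complementary slackness check:
lambda_1 * g_1 = 5.69 * 4.31 = 24.5239
lambda_2 * g_2 = 0.79 * 4.06 = 3.2074
Total violation = 24.5239 + 3.2074 = 27.7313


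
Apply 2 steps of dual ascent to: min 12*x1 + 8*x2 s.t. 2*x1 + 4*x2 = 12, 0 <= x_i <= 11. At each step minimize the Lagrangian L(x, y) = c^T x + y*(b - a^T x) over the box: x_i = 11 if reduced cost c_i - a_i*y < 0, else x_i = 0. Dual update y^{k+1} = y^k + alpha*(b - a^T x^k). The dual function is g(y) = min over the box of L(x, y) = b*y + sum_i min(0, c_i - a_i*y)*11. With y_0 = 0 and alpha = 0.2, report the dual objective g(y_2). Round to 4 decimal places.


Dual ascent for LP: min 12*x1 + 8*x2, 2*x1 + 4*x2 = 12, 0 <= x_i <= 11
Step 1: y^k = 0.0, reduced costs: (12.0, 8.0)
  x^k = (0.0, 0.0), subgradient = b - a^T x = 12.0
  y^{k+1} = 0.0 + 0.2*12.0 = 2.4
Step 2: y^k = 2.4, reduced costs: (7.2, -1.6)
  x^k = (0.0, 11.0), subgradient = b - a^T x = -32.0
  y^{k+1} = 2.4 + 0.2*-32.0 = -4.0
Dual objective at y_2 = -4.0: reduced costs (20.0, 24.0), box minimizer x = (0.0, 0.0)
g(y_2) = b*y + (c1 - a1*y)*x1 + (c2 - a2*y)*x2 = 12*(-4.0) + 20.0*0.0 + 24.0*0.0 = -48.0 + 0.0 + 0.0 = -48.0


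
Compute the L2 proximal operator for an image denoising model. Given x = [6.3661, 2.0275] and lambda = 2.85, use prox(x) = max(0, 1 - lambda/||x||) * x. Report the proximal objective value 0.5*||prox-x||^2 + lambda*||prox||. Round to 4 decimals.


Step 1: Compute ||x||.
||x|| = 6.6812
Step 2: Compute scaling factor.
scale = max(0, 1 - 2.85/6.6812) = 0.5734
Step 3: prox(x) = [3.6505, 1.1626]
||prox(x)|| = 3.8312
Step 4: Proximal objective.
0.5*||prox-x||^2 = 4.0613
lambda*||prox|| = 10.9189
Total = 14.9801


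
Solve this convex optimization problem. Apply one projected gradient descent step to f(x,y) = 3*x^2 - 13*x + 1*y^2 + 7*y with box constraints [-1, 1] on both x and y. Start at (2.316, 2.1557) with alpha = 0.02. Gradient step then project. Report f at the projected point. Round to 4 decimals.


Step 1: Compute gradient at (2.316, 2.1557).
grad_x = 2*3*2.316 - 13 = 0.896
grad_y = 2*1*2.1557 + 7 = 11.3114
Step 2: Gradient step.
x_raw = 2.316 - 0.02*0.896 = 2.2981
y_raw = 2.1557 - 0.02*11.3114 = 1.9295
Step 3: Project onto [-1, 1].
x_proj = clip(2.2981) = 1.0
y_proj = clip(1.9295) = 1.0
Step 4: Evaluate f.
f(1.0, 1.0) = -2.0


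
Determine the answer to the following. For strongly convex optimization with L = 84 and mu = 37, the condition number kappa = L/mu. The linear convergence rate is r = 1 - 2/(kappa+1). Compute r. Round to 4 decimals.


Step 1: Compute the condition number.
kappa = L/mu = 84/37 = 2.2703
Step 2: Compute the convergence rate.
r = 1 - 2/(kappa + 1) = 1 - 2*mu/(L + mu) = (L - mu)/(L + mu) = 47/121 = 0.3884


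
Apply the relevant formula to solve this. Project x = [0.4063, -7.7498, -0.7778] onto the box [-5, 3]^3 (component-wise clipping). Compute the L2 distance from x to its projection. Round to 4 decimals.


Project each component onto [-5, 3].
clip(0.4063) = 0.4063, clip(-7.7498) = -5.0, clip(-0.7778) = -0.7778
Projection = [0.4063, -5.0, -0.7778]
Squared diffs: [0.0, 7.5614, 0.0]
Distance = sqrt(7.5614) = 2.7498


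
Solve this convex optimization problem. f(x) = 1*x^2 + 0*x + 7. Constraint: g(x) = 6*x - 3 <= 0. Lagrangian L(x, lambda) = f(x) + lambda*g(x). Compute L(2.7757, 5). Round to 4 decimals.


Step 1: Evaluate f(x).
f(2.7757) = 1*2.7757^2 + 0*2.7757 + 7 = 14.7045
Step 2: Evaluate g(x).
g(2.7757) = 6*2.7757 - 3 = 13.6542
Step 3: Compute Lagrangian.
L = 14.7045 + 5*13.6542 = 82.9755


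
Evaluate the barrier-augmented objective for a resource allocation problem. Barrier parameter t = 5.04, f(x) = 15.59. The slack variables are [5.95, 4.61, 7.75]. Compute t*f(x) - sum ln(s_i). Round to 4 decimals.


Step 1: Compute log-barrier.
ln values: [1.7834, 1.5282, 2.0477]
phi = -(1.7834 + 1.5282 + 2.0477) = -5.3593
Step 2: Compute augmented objective.
t*f(x) = 5.04*15.59 = 78.5736
Total = 78.5736 - 5.3593 = 73.2143


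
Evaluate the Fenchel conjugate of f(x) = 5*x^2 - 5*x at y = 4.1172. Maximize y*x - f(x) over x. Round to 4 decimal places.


f*(y) = sup_x {y*x - a*x^2 - b*x} = sup_x {(y-b)*x - a*x^2}
FOC: (y - b) - 2a*x = 0 => x* = (y - b)/(2a)
x* = (4.1172 + 5)/(2*5) = 0.9117
f*(4.1172) = (y-b)^2/(4a) = (4.1172 + 5)^2/(4*5)
= 83.1233/20 = 4.1562


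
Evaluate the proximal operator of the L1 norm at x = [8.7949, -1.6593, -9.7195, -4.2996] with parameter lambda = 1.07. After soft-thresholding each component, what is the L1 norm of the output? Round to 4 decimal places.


Soft-thresholding with lambda = 1.07:
prox(8.7949) = sign(8.7949)*max(|8.7949| - 1.07, 0) = 7.7249
prox(-1.6593) = sign(-1.6593)*max(|-1.6593| - 1.07, 0) = -0.5893
prox(-9.7195) = sign(-9.7195)*max(|-9.7195| - 1.07, 0) = -8.6495
prox(-4.2996) = sign(-4.2996)*max(|-4.2996| - 1.07, 0) = -3.2296
prox(x) = [7.7249, -0.5893, -8.6495, -3.2296]
||prox(x)||_1 = 7.7249 + 0.5893 + 8.6495 + 3.2296 = 20.1933


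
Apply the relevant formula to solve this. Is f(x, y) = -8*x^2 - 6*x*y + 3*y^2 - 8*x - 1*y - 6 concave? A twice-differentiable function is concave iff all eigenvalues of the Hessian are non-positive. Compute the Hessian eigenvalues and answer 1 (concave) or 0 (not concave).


The Hessian of f(x,y) = -8*x^2 - 6*x*y + 3*y^2 - 8*x - 1*y - 6 is:
H = [[-16, -6], [-6, 6]]
Trace = -16 + 6 = -10
Determinant = -16*6 - (-6)^2 = -132
Discriminant = (-10)^2 - 4*-132 = 628.0
Eigenvalues: lambda_1 = -17.53, lambda_2 = 7.53
The function is not concave.

0


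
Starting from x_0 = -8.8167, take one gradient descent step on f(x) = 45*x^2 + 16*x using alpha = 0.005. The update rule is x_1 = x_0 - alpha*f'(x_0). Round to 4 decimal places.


We compute the gradient at x_0 and apply the update.
f'(x) = 90*x + 16
f'(-8.8167) = 90*-8.8167 + 16 = -777.503
x_1 = -8.8167 - 0.005*-777.503 = -4.9292


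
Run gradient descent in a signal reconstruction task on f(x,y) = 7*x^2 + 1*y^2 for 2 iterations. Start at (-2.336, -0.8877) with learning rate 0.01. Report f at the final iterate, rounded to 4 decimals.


Gradient descent on f(x,y) = 7*x^2 + 1*y^2.
Starting point: (-2.336, -0.8877), alpha = 0.01
Step 1: grad_x = 2*7*-2.336 = -32.704, grad_y = 2*1*-0.8877 = -1.7754
  x_1 = -2.336 - 0.01*-32.704 = -2.009
  y_1 = -0.8877 - 0.01*-1.7754 = -0.8699
Step 2: grad_x = 2*7*-2.009 = -28.1254, grad_y = 2*1*-0.8699 = -1.7399
  x_2 = -2.009 - 0.01*-28.1254 = -1.7277
  y_2 = -0.8699 - 0.01*-1.7399 = -0.8525
f(-1.7277, -0.8525) = 7*(-1.7277)^2 + 1*(-0.8525)^2 = 21.6216


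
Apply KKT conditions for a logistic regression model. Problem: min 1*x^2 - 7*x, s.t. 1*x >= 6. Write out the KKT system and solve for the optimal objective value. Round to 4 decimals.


Step 1: Try lambda = 0 (constraint inactive).
x_unc = 7/(2*1) = 3.5
Check: 1*3.5 = 3.5 < 6 -- violated!
Step 2: Constraint must be active: 1*x = 6
x* = 6/1 = 6.0
lambda = (2*1*6.0 - 7)/1 = 5.0
Step 3: Compute optimal value.
f(x*) = 1*6.0^2 - 7*6.0 = -6.0


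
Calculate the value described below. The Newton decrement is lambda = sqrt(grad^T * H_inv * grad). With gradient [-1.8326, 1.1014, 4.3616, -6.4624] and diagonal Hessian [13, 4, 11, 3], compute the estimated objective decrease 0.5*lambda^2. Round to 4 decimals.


Step 1: H is diagonal, so H^(-1) * g = [-0.141, 0.2754, 0.3965, -2.1541].
Step 2: g^T H^(-1) g = sum_i g_i^2 / H_ii
  = (-1.8326)^2/13 + (1.1014)^2/4 + (4.3616)^2/11 + (-6.4624)^2/3
  = 0.2583 + 0.3033 + 1.7294 + 13.9209 = 16.2119
Step 3: Objective decrease = 0.5 * g^T H^(-1) g = 8.1059


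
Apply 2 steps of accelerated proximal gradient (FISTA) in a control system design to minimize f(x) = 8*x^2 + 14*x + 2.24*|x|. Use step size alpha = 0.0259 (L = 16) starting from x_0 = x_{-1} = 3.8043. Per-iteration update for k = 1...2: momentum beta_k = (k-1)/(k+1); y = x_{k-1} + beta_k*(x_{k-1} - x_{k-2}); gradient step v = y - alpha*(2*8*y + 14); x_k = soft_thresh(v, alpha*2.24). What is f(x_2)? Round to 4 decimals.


FISTA on f(x) = 8*x^2 + 14*x + 2.24*|x|
L = 16, alpha = 0.0259
Iteration 1: beta = 0.0, y = 3.8043 + 0.0*(3.8043 - 3.8043) = 3.8043
  grad(y) = 74.8688, v = y - alpha*grad = 1.8652
  prox(v) = soft_thresh(1.8652, 0.058) = 1.8072
Iteration 2: beta = 0.3333, y = 1.8072 + 0.3333*(1.8072 - 3.8043) = 1.1415
  grad(y) = 32.2636, v = y - alpha*grad = 0.3058
  prox(v) = soft_thresh(0.3058, 0.058) = 0.2478
f(x_2) = 8*0.2478^2 + 14*0.2478 + 2.24*|0.2478| = 4.5162


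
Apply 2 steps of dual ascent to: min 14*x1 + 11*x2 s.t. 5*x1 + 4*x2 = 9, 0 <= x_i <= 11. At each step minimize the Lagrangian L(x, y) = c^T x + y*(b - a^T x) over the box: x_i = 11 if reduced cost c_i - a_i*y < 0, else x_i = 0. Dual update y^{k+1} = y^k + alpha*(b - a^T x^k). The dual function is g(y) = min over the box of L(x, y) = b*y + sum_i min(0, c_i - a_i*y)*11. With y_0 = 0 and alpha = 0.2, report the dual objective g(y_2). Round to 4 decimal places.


Dual ascent for LP: min 14*x1 + 11*x2, 5*x1 + 4*x2 = 9, 0 <= x_i <= 11
Step 1: y^k = 0.0, reduced costs: (14.0, 11.0)
  x^k = (0.0, 0.0), subgradient = b - a^T x = 9.0
  y^{k+1} = 0.0 + 0.2*9.0 = 1.8
Step 2: y^k = 1.8, reduced costs: (5.0, 3.8)
  x^k = (0.0, 0.0), subgradient = b - a^T x = 9.0
  y^{k+1} = 1.8 + 0.2*9.0 = 3.6
Dual objective at y_2 = 3.6: reduced costs (-4.0, -3.4), box minimizer x = (11.0, 11.0)
g(y_2) = b*y + (c1 - a1*y)*x1 + (c2 - a2*y)*x2 = 9*3.6 + (-4.0)*11.0 + (-3.4)*11.0 = 32.4 - 44.0 - 37.4 = -49.0


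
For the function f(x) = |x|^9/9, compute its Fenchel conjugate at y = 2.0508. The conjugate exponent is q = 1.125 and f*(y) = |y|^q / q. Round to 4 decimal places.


The conjugate exponent q satisfies 1/p + 1/q = 1.
p = 9, so q = 9/(9 - 1) = 1.125
|y|^q = 2.0508^1.125 = 2.2434
f*(2.0508) = 2.2434 / 1.125 = 1.9942


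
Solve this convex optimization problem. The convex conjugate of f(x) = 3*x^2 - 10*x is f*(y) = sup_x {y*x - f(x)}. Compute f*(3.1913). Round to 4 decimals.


f*(y) = sup_x {y*x - a*x^2 - b*x} = sup_x {(y-b)*x - a*x^2}
FOC: (y - b) - 2a*x = 0 => x* = (y - b)/(2a)
x* = (3.1913 + 10)/(2*3) = 2.1986
f*(3.1913) = (y-b)^2/(4a) = (3.1913 + 10)^2/(4*3)
= 174.0104/12 = 14.5009


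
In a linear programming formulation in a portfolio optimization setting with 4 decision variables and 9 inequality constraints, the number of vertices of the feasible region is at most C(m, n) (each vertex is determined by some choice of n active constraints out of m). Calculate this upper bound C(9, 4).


Each vertex corresponds to some choice of n active constraints out of m, so the number of vertices is at most C(m, n) = m! / (n!(m-n)!).
m = 9, n = 4
Numerator: 9 * 8 * 7 * 6
Denominator: 4! = 24
C(9, 4) = 126


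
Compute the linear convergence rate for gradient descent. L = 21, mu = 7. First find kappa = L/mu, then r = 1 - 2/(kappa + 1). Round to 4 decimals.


Step 1: Compute the condition number.
kappa = L/mu = 21/7 = 3.0
Step 2: Compute the convergence rate.
r = 1 - 2/(kappa + 1) = 1 - 2*mu/(L + mu) = (L - mu)/(L + mu) = 14/28 = 0.5


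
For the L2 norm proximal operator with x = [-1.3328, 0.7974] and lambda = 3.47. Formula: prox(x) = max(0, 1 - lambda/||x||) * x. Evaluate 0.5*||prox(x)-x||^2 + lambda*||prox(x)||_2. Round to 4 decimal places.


Step 1: Compute ||x||.
||x|| = 1.5531
Step 2: Compute scaling factor.
scale = max(0, 1 - 3.47/1.5531) = 0.0
Step 3: prox(x) = [-0.0, 0.0]
||prox(x)|| = 0.0
Step 4: Proximal objective.
0.5*||prox-x||^2 = 1.2061
lambda*||prox|| = 0.0
Total = 1.2061


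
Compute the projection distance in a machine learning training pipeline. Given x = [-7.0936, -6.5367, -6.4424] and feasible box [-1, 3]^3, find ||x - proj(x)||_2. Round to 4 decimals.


Project each component onto [-1, 3].
clip(-7.0936) = -1.0, clip(-6.5367) = -1.0, clip(-6.4424) = -1.0
Projection = [-1.0, -1.0, -1.0]
Squared diffs: [37.132, 30.655, 29.6197]
Distance = sqrt(97.4067) = 9.8695


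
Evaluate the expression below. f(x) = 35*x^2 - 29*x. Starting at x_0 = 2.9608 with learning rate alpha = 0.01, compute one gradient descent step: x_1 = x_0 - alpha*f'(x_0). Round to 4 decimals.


We compute the gradient at x_0 and apply the update.
f'(x) = 70*x - 29
f'(2.9608) = 70*2.9608 - 29 = 178.256
x_1 = 2.9608 - 0.01*178.256 = 1.1782


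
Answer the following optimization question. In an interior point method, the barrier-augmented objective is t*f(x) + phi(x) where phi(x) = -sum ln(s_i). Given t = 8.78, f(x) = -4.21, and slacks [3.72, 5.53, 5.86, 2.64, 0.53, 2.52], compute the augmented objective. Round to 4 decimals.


Step 1: Compute log-barrier.
ln values: [1.3137, 1.7102, 1.7681, 0.9708, -0.6349, 0.9243]
phi = -(1.3137 + 1.7102 + 1.7681 + 0.9708 - 0.6349 + 0.9243) = -6.0522
Step 2: Compute augmented objective.
t*f(x) = 8.78*-4.21 = -36.9638
Total = -36.9638 - 6.0522 = -43.016


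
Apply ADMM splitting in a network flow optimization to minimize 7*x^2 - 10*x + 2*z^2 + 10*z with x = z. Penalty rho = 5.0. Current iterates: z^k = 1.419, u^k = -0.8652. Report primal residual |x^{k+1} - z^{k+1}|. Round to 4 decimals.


ADMM iteration with rho = 5.0, z^k = 1.419, u^k = -0.8652
Step 1: x-update.
Minimize 7*x^2 - 10*x + (5.0/2)*(x - 1.419 - 0.8652)^2
FOC: (2*7 + 5.0)*x = 10 + 5.0*(1.419 + 0.8652)
x^{k+1} = 1.1274
Step 2: z-update.
Minimize 2*z^2 + 10*z + (5.0/2)*(1.1274 - z - 0.8652)^2
FOC: (2*2 + 5.0)*z = -10 + 5.0*(1.1274 - 0.8652)
z^{k+1} = -0.9654
Step 3: u-update.
u^{k+1} = -0.8652 + 1.1274 + 0.9654 = 1.2277
Step 4: Primal residual = |1.1274 + 0.9654| = 2.0929


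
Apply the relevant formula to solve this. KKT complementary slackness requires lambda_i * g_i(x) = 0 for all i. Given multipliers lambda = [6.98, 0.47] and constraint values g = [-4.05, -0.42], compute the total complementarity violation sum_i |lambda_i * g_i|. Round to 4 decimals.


KKT complementary slackness check:
lambda_1 * g_1 = 6.98 * -4.05 = -28.269
lambda_2 * g_2 = 0.47 * -0.42 = -0.1974
Total violation = 28.269 + 0.1974 = 28.4664


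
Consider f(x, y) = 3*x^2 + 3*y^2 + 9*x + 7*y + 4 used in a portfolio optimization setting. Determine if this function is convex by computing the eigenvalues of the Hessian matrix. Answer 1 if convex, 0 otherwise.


The Hessian of f(x,y) = 3*x^2 + 3*y^2 + 9*x + 7*y + 4 is:
H = [[6, 0], [0, 6]]
Trace = 6 + 6 = 12
Determinant = 6*6 - (0)^2 = 36
Discriminant = (12)^2 - 4*36 = 0.0
Eigenvalues: lambda_1 = 6.0, lambda_2 = 6.0
The function is convex.

1


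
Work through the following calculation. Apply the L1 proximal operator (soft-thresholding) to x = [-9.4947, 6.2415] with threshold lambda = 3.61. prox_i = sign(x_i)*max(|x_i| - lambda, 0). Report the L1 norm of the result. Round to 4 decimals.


Soft-thresholding with lambda = 3.61:
prox(-9.4947) = sign(-9.4947)*max(|-9.4947| - 3.61, 0) = -5.8847
prox(6.2415) = sign(6.2415)*max(|6.2415| - 3.61, 0) = 2.6315
prox(x) = [-5.8847, 2.6315]
||prox(x)||_1 = 5.8847 + 2.6315 = 8.5162


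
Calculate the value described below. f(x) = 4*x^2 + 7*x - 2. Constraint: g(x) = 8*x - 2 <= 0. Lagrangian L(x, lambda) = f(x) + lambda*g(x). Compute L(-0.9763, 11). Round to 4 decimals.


Step 1: Evaluate f(x).
f(-0.9763) = 4*(-0.9763)^2 + 7*(-0.9763) - 2 = -5.0215
Step 2: Evaluate g(x).
g(-0.9763) = 8*-0.9763 - 2 = -9.8104
Step 3: Compute Lagrangian.
L = -5.0215 + 11*-9.8104 = -112.9359


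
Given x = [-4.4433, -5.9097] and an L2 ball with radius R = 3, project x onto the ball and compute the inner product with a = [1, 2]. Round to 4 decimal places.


Step 1: Compute ||x|| (intermediates to 6 decimals).
||x|| = sqrt((-4.4433)^2 + (-5.9097)^2) = 7.393745
Step 2: Project.
Since ||x|| > R, scale = R/||x|| = 3/7.393745 = 0.405748, proj(x) = scale * x
proj(x) = [-1.80286, -2.397849]
Step 3: Dot product.
a^T * proj(x) = 1*(-1.80286) + 2*(-2.397849) = -6.5986


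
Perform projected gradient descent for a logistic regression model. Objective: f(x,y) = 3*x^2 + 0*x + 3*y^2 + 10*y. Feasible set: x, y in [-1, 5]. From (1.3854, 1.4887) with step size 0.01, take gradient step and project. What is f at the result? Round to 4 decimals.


Step 1: Compute gradient at (1.3854, 1.4887).
grad_x = 2*3*1.3854 + 0 = 8.3124
grad_y = 2*3*1.4887 + 10 = 18.9322
Step 2: Gradient step.
x_raw = 1.3854 - 0.01*8.3124 = 1.3023
y_raw = 1.4887 - 0.01*18.9322 = 1.2994
Step 3: Project onto [-1, 5].
x_proj = clip(1.3023) = 1.3023
y_proj = clip(1.2994) = 1.2994
Step 4: Evaluate f.
f(1.3023, 1.2994) = 23.1467


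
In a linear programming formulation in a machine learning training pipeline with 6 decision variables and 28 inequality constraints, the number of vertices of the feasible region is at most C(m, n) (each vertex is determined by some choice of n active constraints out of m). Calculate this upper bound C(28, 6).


Each vertex corresponds to some choice of n active constraints out of m, so the number of vertices is at most C(m, n) = m! / (n!(m-n)!).
m = 28, n = 6
Numerator: 28 * 27 * 26 * 25 * 24 * 23
Denominator: 6! = 720
C(28, 6) = 376740


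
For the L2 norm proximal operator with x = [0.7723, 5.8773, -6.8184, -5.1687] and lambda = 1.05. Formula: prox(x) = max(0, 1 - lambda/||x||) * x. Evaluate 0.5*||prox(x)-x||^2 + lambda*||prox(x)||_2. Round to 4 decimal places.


Step 1: Compute ||x||.
||x|| = 10.4089
Step 2: Compute scaling factor.
scale = max(0, 1 - 1.05/10.4089) = 0.8991
Step 3: prox(x) = [0.6944, 5.2844, -6.1306, -4.6473]
||prox(x)|| = 9.3589
Step 4: Proximal objective.
0.5*||prox-x||^2 = 0.5513
lambda*||prox|| = 9.8268
Total = 10.3781


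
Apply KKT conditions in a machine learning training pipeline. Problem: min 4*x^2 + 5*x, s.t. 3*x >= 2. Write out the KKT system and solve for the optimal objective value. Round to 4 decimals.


Step 1: Try lambda = 0 (constraint inactive).
x_unc = -5/(2*4) = -0.625
Check: 3*-0.625 = -1.875 < 2 -- violated!
Step 2: Constraint must be active: 3*x = 2
x* = 2/3 = 0.6667 (rounded; the exact value 2/3 is used below)
lambda = (2*4*(2/3) + 5)/3 = 3.4444
Step 3: Compute optimal value.
f(x*) = 4*(2/3)^2 + 5*(2/3) = 5.1111


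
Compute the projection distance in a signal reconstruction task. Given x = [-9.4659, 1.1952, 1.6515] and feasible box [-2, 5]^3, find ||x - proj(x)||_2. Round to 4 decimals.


Project each component onto [-2, 5].
clip(-9.4659) = -2.0, clip(1.1952) = 1.1952, clip(1.6515) = 1.6515
Projection = [-2.0, 1.1952, 1.6515]
Squared diffs: [55.7397, 0.0, 0.0]
Distance = sqrt(55.7397) = 7.4659


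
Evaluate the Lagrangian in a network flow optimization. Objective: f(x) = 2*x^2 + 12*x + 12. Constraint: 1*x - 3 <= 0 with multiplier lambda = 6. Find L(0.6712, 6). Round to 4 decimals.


Step 1: Evaluate f(x).
f(0.6712) = 2*0.6712^2 + 12*0.6712 + 12 = 20.9554
Step 2: Evaluate g(x).
g(0.6712) = 1*0.6712 - 3 = -2.3288
Step 3: Compute Lagrangian.
L = 20.9554 + 6*-2.3288 = 6.9826


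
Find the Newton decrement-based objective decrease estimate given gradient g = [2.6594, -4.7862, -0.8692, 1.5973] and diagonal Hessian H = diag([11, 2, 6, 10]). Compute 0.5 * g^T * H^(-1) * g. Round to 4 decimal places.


Step 1: H is diagonal, so H^(-1) * g = [0.2418, -2.3931, -0.1449, 0.1597].
Step 2: g^T H^(-1) g = sum_i g_i^2 / H_ii
  = (2.6594)^2/11 + (-4.7862)^2/2 + (-0.8692)^2/6 + (1.5973)^2/10
  = 0.6429 + 11.4539 + 0.1259 + 0.2551 = 12.4779
Step 3: Objective decrease = 0.5 * g^T H^(-1) g = 6.2389


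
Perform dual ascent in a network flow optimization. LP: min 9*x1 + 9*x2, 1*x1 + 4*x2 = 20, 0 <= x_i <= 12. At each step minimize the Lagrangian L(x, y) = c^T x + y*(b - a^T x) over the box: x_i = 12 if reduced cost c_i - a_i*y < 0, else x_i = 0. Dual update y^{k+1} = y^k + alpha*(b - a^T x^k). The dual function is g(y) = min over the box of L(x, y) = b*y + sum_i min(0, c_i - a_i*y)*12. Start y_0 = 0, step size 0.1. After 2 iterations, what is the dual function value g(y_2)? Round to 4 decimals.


Dual ascent for LP: min 9*x1 + 9*x2, 1*x1 + 4*x2 = 20, 0 <= x_i <= 12
Step 1: y^k = 0.0, reduced costs: (9.0, 9.0)
  x^k = (0.0, 0.0), subgradient = b - a^T x = 20.0
  y^{k+1} = 0.0 + 0.1*20.0 = 2.0
Step 2: y^k = 2.0, reduced costs: (7.0, 1.0)
  x^k = (0.0, 0.0), subgradient = b - a^T x = 20.0
  y^{k+1} = 2.0 + 0.1*20.0 = 4.0
Dual objective at y_2 = 4.0: reduced costs (5.0, -7.0), box minimizer x = (0.0, 12.0)
g(y_2) = b*y + (c1 - a1*y)*x1 + (c2 - a2*y)*x2 = 20*4.0 + 5.0*0.0 + (-7.0)*12.0 = 80.0 + 0.0 - 84.0 = -4.0


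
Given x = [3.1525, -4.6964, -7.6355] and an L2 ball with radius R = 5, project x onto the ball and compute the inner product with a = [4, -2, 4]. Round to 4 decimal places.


Step 1: Compute ||x|| (intermediates to 6 decimals).
||x|| = sqrt(3.1525^2 + (-4.6964)^2 + (-7.6355)^2) = 9.502383
Step 2: Project.
Since ||x|| > R, scale = R/||x|| = 5/9.502383 = 0.526184, proj(x) = scale * x
proj(x) = [1.658795, -2.471171, -4.017678]
Step 3: Dot product.
a^T * proj(x) = 4*1.658795 - 2*(-2.471171) + 4*(-4.017678) = -4.4932


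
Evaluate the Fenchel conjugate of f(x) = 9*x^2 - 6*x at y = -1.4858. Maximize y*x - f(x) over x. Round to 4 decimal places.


f*(y) = sup_x {y*x - a*x^2 - b*x} = sup_x {(y-b)*x - a*x^2}
FOC: (y - b) - 2a*x = 0 => x* = (y - b)/(2a)
x* = (-1.4858 + 6)/(2*9) = 0.2508
f*(-1.4858) = (y-b)^2/(4a) = (-1.4858 + 6)^2/(4*9)
= 20.378/36 = 0.5661


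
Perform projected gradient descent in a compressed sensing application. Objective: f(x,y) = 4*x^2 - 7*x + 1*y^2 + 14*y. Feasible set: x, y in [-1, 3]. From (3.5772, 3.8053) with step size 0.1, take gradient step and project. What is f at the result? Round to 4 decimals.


Step 1: Compute gradient at (3.5772, 3.8053).
grad_x = 2*4*3.5772 - 7 = 21.6176
grad_y = 2*1*3.8053 + 14 = 21.6106
Step 2: Gradient step.
x_raw = 3.5772 - 0.1*21.6176 = 1.4154
y_raw = 3.8053 - 0.1*21.6106 = 1.6442
Step 3: Project onto [-1, 3].
x_proj = clip(1.4154) = 1.4154
y_proj = clip(1.6442) = 1.6442
Step 4: Evaluate f.
f(1.4154, 1.6442) = 23.8287


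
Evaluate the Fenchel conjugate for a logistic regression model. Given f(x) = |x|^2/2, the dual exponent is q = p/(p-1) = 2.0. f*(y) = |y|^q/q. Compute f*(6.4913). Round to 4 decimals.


The conjugate exponent q satisfies 1/p + 1/q = 1.
p = 2, so q = 2/(2 - 1) = 2.0
|y|^q = 6.4913^2.0 = 42.137
f*(6.4913) = 42.137 / 2.0 = 21.0685


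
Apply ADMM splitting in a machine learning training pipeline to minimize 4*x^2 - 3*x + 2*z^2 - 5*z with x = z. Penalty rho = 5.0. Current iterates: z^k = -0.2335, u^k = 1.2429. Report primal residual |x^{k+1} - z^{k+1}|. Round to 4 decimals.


ADMM iteration with rho = 5.0, z^k = -0.2335, u^k = 1.2429
Step 1: x-update.
Minimize 4*x^2 - 3*x + (5.0/2)*(x + 0.2335 + 1.2429)^2
FOC: (2*4 + 5.0)*x = 3 + 5.0*(-0.2335 - 1.2429)
x^{k+1} = -0.3371
Step 2: z-update.
Minimize 2*z^2 - 5*z + (5.0/2)*(-0.3371 - z + 1.2429)^2
FOC: (2*2 + 5.0)*z = 5 + 5.0*(-0.3371 + 1.2429)
z^{k+1} = 1.0588
Step 3: u-update.
u^{k+1} = 1.2429 - 0.3371 - 1.0588 = -0.153
Step 4: Primal residual = |-0.3371 - 1.0588| = 1.3959


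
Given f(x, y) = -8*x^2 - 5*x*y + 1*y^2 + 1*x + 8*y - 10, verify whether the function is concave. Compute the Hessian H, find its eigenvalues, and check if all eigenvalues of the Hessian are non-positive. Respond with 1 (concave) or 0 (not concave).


The Hessian of f(x,y) = -8*x^2 - 5*x*y + 1*y^2 + 1*x + 8*y - 10 is:
H = [[-16, -5], [-5, 2]]
Trace = -16 + 2 = -14
Determinant = -16*2 - (-5)^2 = -57
Discriminant = (-14)^2 - 4*-57 = 424.0
Eigenvalues: lambda_1 = -17.2956, lambda_2 = 3.2956
The function is not concave.

0


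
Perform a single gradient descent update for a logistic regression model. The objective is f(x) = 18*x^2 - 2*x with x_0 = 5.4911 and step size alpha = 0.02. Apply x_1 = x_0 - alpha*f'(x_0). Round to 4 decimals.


We compute the gradient at x_0 and apply the update.
f'(x) = 36*x - 2
f'(5.4911) = 36*5.4911 - 2 = 195.6796
x_1 = 5.4911 - 0.02*195.6796 = 1.5775


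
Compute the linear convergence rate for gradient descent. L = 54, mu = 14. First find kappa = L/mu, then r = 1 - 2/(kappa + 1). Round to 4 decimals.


Step 1: Compute the condition number.
kappa = L/mu = 54/14 = 3.8571
Step 2: Compute the convergence rate.
r = 1 - 2/(kappa + 1) = 1 - 2*mu/(L + mu) = (L - mu)/(L + mu) = 40/68 = 0.5882


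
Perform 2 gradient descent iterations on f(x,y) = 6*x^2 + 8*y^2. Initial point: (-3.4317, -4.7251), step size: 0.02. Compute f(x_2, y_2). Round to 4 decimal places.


Gradient descent on f(x,y) = 6*x^2 + 8*y^2.
Starting point: (-3.4317, -4.7251), alpha = 0.02
Step 1: grad_x = 2*6*-3.4317 = -41.1804, grad_y = 2*8*-4.7251 = -75.6016
  x_1 = -3.4317 - 0.02*-41.1804 = -2.6081
  y_1 = -4.7251 - 0.02*-75.6016 = -3.2131
Step 2: grad_x = 2*6*-2.6081 = -31.2971, grad_y = 2*8*-3.2131 = -51.4091
  x_2 = -2.6081 - 0.02*-31.2971 = -1.9821
  y_2 = -3.2131 - 0.02*-51.4091 = -2.1849
f(-1.9821, -2.1849) = 6*(-1.9821)^2 + 8*(-2.1849)^2 = 61.7633


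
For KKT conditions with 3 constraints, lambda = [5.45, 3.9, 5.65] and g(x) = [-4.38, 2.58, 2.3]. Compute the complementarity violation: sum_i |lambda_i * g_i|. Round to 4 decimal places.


KKT complementary slackness check:
lambda_1 * g_1 = 5.45 * -4.38 = -23.871
lambda_2 * g_2 = 3.9 * 2.58 = 10.062
lambda_3 * g_3 = 5.65 * 2.3 = 12.995
Total violation = 23.871 + 10.062 + 12.995 = 46.928


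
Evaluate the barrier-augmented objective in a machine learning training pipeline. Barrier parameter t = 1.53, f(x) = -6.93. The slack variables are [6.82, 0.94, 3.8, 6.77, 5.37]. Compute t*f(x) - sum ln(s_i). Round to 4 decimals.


Step 1: Compute log-barrier.
ln values: [1.9199, -0.0619, 1.335, 1.9125, 1.6808]
phi = -(1.9199 - 0.0619 + 1.335 + 1.9125 + 1.6808) = -6.7863
Step 2: Compute augmented objective.
t*f(x) = 1.53*-6.93 = -10.6029
Total = -10.6029 - 6.7863 = -17.3892


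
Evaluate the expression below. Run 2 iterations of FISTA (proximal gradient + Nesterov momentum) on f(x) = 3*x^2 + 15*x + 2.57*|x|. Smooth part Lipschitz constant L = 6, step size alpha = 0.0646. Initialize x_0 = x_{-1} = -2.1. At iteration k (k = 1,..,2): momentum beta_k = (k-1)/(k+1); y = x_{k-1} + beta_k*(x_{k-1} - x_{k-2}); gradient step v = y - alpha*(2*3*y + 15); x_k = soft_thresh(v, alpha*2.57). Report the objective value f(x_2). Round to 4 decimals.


FISTA on f(x) = 3*x^2 + 15*x + 2.57*|x|
L = 6, alpha = 0.0646
Iteration 1: beta = 0.0, y = -2.1 + 0.0*(-2.1 + 2.1) = -2.1
  grad(y) = 2.4, v = y - alpha*grad = -2.255
  prox(v) = soft_thresh(-2.255, 0.166) = -2.089
Iteration 2: beta = 0.3333, y = -2.089 + 0.3333*(-2.089 + 2.1) = -2.0854
  grad(y) = 2.4879, v = y - alpha*grad = -2.2461
  prox(v) = soft_thresh(-2.2461, 0.166) = -2.0801
f(x_2) = 3*(-2.0801)^2 + 15*(-2.0801) + 2.57*|-2.0801| = -12.8752


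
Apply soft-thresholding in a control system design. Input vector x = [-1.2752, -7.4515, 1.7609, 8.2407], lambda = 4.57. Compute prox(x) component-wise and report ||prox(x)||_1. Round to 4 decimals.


Soft-thresholding with lambda = 4.57:
prox(-1.2752) = sign(-1.2752)*max(|-1.2752| - 4.57, 0) = 0.0
prox(-7.4515) = sign(-7.4515)*max(|-7.4515| - 4.57, 0) = -2.8815
prox(1.7609) = sign(1.7609)*max(|1.7609| - 4.57, 0) = 0.0
prox(8.2407) = sign(8.2407)*max(|8.2407| - 4.57, 0) = 3.6707
prox(x) = [0.0, -2.8815, 0.0, 3.6707]
||prox(x)||_1 = 0.0 + 2.8815 + 0.0 + 3.6707 = 6.5522


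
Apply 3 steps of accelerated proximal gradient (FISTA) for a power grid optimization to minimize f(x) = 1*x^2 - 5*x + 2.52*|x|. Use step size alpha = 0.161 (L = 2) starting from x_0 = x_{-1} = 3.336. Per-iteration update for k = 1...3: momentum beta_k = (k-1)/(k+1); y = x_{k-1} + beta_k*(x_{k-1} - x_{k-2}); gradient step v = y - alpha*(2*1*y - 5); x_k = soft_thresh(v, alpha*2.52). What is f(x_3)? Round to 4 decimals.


FISTA on f(x) = 1*x^2 - 5*x + 2.52*|x|
L = 2, alpha = 0.161
Iteration 1: beta = 0.0, y = 3.336 + 0.0*(3.336 - 3.336) = 3.336
  grad(y) = 1.672, v = y - alpha*grad = 3.0668
  prox(v) = soft_thresh(3.0668, 0.4057) = 2.6611
Iteration 2: beta = 0.3333, y = 2.6611 + 0.3333*(2.6611 - 3.336) = 2.4361
  grad(y) = -0.1278, v = y - alpha*grad = 2.4567
  prox(v) = soft_thresh(2.4567, 0.4057) = 2.051
Iteration 3: beta = 0.5, y = 2.051 + 0.5*(2.051 - 2.6611) = 1.7459
  grad(y) = -1.5082, v = y - alpha*grad = 1.9887
  prox(v) = soft_thresh(1.9887, 0.4057) = 1.583
f(x_3) = 1*1.583^2 - 5*1.583 + 2.52*|1.583| = -1.4199


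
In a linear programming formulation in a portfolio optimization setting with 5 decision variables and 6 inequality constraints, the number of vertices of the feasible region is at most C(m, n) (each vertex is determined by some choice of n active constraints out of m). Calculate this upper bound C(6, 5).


Each vertex corresponds to some choice of n active constraints out of m, so the number of vertices is at most C(m, n) = m! / (n!(m-n)!).
m = 6, n = 5
Numerator: 6 * 5 * 4 * 3 * 2
Denominator: 5! = 120
C(6, 5) = 6


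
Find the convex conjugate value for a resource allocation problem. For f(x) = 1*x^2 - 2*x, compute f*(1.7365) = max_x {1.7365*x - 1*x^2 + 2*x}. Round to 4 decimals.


f*(y) = sup_x {y*x - a*x^2 - b*x} = sup_x {(y-b)*x - a*x^2}
FOC: (y - b) - 2a*x = 0 => x* = (y - b)/(2a)
x* = (1.7365 + 2)/(2*1) = 1.8683
f*(1.7365) = (y-b)^2/(4a) = (1.7365 + 2)^2/(4*1)
= 13.9614/4 = 3.4904


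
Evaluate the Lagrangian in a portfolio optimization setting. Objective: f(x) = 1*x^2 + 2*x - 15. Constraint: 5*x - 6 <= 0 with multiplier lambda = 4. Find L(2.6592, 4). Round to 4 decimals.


Step 1: Evaluate f(x).
f(2.6592) = 1*2.6592^2 + 2*2.6592 - 15 = -2.6103
Step 2: Evaluate g(x).
g(2.6592) = 5*2.6592 - 6 = 7.296
Step 3: Compute Lagrangian.
L = -2.6103 + 4*7.296 = 26.5737


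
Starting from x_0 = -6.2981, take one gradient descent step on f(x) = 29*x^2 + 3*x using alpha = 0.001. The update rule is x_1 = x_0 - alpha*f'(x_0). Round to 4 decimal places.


We compute the gradient at x_0 and apply the update.
f'(x) = 58*x + 3
f'(-6.2981) = 58*-6.2981 + 3 = -362.2898
x_1 = -6.2981 - 0.001*-362.2898 = -5.9358


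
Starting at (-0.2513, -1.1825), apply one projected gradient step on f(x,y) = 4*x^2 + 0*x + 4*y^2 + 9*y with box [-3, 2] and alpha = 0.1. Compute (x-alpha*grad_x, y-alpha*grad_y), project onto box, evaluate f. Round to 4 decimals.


Step 1: Compute gradient at (-0.2513, -1.1825).
grad_x = 2*4*-0.2513 + 0 = -2.0104
grad_y = 2*4*-1.1825 + 9 = -0.46
Step 2: Gradient step.
x_raw = -0.2513 - 0.1*-2.0104 = -0.0503
y_raw = -1.1825 - 0.1*-0.46 = -1.1365
Step 3: Project onto [-3, 2].
x_proj = clip(-0.0503) = -0.0503
y_proj = clip(-1.1365) = -1.1365
Step 4: Evaluate f.
f(-0.0503, -1.1365) = -5.0519


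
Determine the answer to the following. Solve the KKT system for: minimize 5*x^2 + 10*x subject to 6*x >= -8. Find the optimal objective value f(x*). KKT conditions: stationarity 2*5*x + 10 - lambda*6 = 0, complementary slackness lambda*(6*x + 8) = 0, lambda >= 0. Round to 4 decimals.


Step 1: Try lambda = 0 (constraint inactive).
Stationarity: 2*5*x + 10 = 0
x* = -10/(2*5) = -1.0
Check constraint: 6*-1.0 = -6.0 >= -8 -- satisfied.
Step 2: Compute optimal value.
f(x*) = 5*(-1.0)^2 + 10*(-1.0) = -5.0


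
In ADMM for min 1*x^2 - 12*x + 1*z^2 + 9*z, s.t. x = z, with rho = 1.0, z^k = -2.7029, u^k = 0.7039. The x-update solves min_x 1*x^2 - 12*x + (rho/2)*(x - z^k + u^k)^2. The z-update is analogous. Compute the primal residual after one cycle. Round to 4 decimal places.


ADMM iteration with rho = 1.0, z^k = -2.7029, u^k = 0.7039
Step 1: x-update.
Minimize 1*x^2 - 12*x + (1.0/2)*(x + 2.7029 + 0.7039)^2
FOC: (2*1 + 1.0)*x = 12 + 1.0*(-2.7029 - 0.7039)
x^{k+1} = 2.8644
Step 2: z-update.
Minimize 1*z^2 + 9*z + (1.0/2)*(2.8644 - z + 0.7039)^2
FOC: (2*1 + 1.0)*z = -9 + 1.0*(2.8644 + 0.7039)
z^{k+1} = -1.8106
Step 3: u-update.
u^{k+1} = 0.7039 + 2.8644 + 1.8106 = 5.3789
Step 4: Primal residual = |2.8644 + 1.8106| = 4.675


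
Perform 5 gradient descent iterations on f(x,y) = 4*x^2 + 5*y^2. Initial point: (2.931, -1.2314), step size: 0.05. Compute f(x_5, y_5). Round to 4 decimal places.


Gradient descent on f(x,y) = 4*x^2 + 5*y^2.
Starting point: (2.931, -1.2314), alpha = 0.05
Step 1: grad_x = 2*4*2.931 = 23.448, grad_y = 2*5*-1.2314 = -12.314
  x_1 = 2.931 - 0.05*23.448 = 1.7586
  y_1 = -1.2314 - 0.05*-12.314 = -0.6157
Step 2: grad_x = 2*4*1.7586 = 14.0688, grad_y = 2*5*-0.6157 = -6.157
  x_2 = 1.7586 - 0.05*14.0688 = 1.0552
  y_2 = -0.6157 - 0.05*-6.157 = -0.3079
Step 3: grad_x = 2*4*1.0552 = 8.4413, grad_y = 2*5*-0.3079 = -3.0785
  x_3 = 1.0552 - 0.05*8.4413 = 0.6331
  y_3 = -0.3079 - 0.05*-3.0785 = -0.1539
Step 4: grad_x = 2*4*0.6331 = 5.0648, grad_y = 2*5*-0.1539 = -1.5393
  x_4 = 0.6331 - 0.05*5.0648 = 0.3799
  y_4 = -0.1539 - 0.05*-1.5393 = -0.077
Step 5: grad_x = 2*4*0.3799 = 3.0389, grad_y = 2*5*-0.077 = -0.7696
  x_5 = 0.3799 - 0.05*3.0389 = 0.2279
  y_5 = -0.077 - 0.05*-0.7696 = -0.0385
f(0.2279, -0.0385) = 4*0.2279^2 + 5*(-0.0385)^2 = 0.2152


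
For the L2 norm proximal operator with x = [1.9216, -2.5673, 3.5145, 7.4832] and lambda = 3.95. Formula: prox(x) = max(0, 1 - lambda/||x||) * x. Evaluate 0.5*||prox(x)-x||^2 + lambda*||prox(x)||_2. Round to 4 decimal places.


Step 1: Compute ||x||.
||x|| = 8.8676
Step 2: Compute scaling factor.
scale = max(0, 1 - 3.95/8.8676) = 0.5546
Step 3: prox(x) = [1.0656, -1.4237, 1.949, 4.1499]
||prox(x)|| = 4.9176
Step 4: Proximal objective.
0.5*||prox-x||^2 = 7.8013
lambda*||prox|| = 19.4245
Total = 27.2256


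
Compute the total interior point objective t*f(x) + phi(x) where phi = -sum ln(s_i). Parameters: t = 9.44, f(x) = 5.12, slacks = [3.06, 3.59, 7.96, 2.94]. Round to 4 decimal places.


Step 1: Compute log-barrier.
ln values: [1.1184, 1.2782, 2.0744, 1.0784]
phi = -(1.1184 + 1.2782 + 2.0744 + 1.0784) = -5.5494
Step 2: Compute augmented objective.
t*f(x) = 9.44*5.12 = 48.3328
Total = 48.3328 - 5.5494 = 42.7834


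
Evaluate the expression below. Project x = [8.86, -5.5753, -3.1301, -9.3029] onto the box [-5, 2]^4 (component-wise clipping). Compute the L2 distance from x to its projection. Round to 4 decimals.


Project each component onto [-5, 2].
clip(8.86) = 2.0, clip(-5.5753) = -5.0, clip(-3.1301) = -3.1301, clip(-9.3029) = -5.0
Projection = [2.0, -5.0, -3.1301, -5.0]
Squared diffs: [47.0596, 0.331, 0.0, 18.5149]
Distance = sqrt(65.9055) = 8.1182


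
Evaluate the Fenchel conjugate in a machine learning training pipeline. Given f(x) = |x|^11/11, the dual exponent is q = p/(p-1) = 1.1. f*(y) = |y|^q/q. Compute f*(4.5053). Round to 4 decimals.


The conjugate exponent q satisfies 1/p + 1/q = 1.
p = 11, so q = 11/(11 - 1) = 1.1
|y|^q = 4.5053^1.1 = 5.2372
f*(4.5053) = 5.2372 / 1.1 = 4.7611


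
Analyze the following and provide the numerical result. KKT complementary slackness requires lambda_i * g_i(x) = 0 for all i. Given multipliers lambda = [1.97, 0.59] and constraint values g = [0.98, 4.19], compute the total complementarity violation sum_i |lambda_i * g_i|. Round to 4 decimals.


KKT complementary slackness check:
lambda_1 * g_1 = 1.97 * 0.98 = 1.9306
lambda_2 * g_2 = 0.59 * 4.19 = 2.4721
Total violation = 1.9306 + 2.4721 = 4.4027


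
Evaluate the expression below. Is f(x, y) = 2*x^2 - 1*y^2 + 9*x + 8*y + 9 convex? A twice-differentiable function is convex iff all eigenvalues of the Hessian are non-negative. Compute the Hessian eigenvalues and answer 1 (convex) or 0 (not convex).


The Hessian of f(x,y) = 2*x^2 - 1*y^2 + 9*x + 8*y + 9 is:
H = [[4, 0], [0, -2]]
Trace = 4 - 2 = 2
Determinant = 4*-2 - (0)^2 = -8
Discriminant = (2)^2 - 4*-8 = 36.0
Eigenvalues: lambda_1 = -2.0, lambda_2 = 4.0
The function is not convex.

0


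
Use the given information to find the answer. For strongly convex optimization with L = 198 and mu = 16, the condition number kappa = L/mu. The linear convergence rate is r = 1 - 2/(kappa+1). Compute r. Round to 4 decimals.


Step 1: Compute the condition number.
kappa = L/mu = 198/16 = 12.375
Step 2: Compute the convergence rate.
r = 1 - 2/(kappa + 1) = 1 - 2*mu/(L + mu) = (L - mu)/(L + mu) = 182/214 = 0.8505


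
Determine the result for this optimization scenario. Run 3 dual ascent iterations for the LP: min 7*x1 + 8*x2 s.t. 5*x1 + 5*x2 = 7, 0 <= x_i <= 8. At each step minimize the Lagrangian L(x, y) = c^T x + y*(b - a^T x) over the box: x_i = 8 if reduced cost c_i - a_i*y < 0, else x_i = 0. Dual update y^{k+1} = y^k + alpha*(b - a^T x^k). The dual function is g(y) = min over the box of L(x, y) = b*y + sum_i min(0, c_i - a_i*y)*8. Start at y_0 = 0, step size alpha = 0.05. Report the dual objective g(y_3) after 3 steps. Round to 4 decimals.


Dual ascent for LP: min 7*x1 + 8*x2, 5*x1 + 5*x2 = 7, 0 <= x_i <= 8
Step 1: y^k = 0.0, reduced costs: (7.0, 8.0)
  x^k = (0.0, 0.0), subgradient = b - a^T x = 7.0
  y^{k+1} = 0.0 + 0.05*7.0 = 0.35
Step 2: y^k = 0.35, reduced costs: (5.25, 6.25)
  x^k = (0.0, 0.0), subgradient = b - a^T x = 7.0
  y^{k+1} = 0.35 + 0.05*7.0 = 0.7
Step 3: y^k = 0.7, reduced costs: (3.5, 4.5)
  x^k = (0.0, 0.0), subgradient = b - a^T x = 7.0
  y^{k+1} = 0.7 + 0.05*7.0 = 1.05
Dual objective at y_3 = 1.05: reduced costs (1.75, 2.75), box minimizer x = (0.0, 0.0)
g(y_3) = b*y + (c1 - a1*y)*x1 + (c2 - a2*y)*x2 = 7*1.05 + 1.75*0.0 + 2.75*0.0 = 7.35 + 0.0 + 0.0 = 7.35


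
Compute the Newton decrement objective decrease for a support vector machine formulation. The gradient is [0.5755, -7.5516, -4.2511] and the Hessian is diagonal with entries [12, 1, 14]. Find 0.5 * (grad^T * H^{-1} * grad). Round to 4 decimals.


Step 1: H is diagonal, so H^(-1) * g = [0.048, -7.5516, -0.3037].
Step 2: g^T H^(-1) g = sum_i g_i^2 / H_ii
  = (0.5755)^2/12 + (-7.5516)^2/1 + (-4.2511)^2/14
  = 0.0276 + 57.0267 + 1.2908 = 58.3451
Step 3: Objective decrease = 0.5 * g^T H^(-1) g = 29.1726


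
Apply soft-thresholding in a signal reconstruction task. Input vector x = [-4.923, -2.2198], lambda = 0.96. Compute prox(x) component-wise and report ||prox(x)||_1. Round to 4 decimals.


Soft-thresholding with lambda = 0.96:
prox(-4.923) = sign(-4.923)*max(|-4.923| - 0.96, 0) = -3.963
prox(-2.2198) = sign(-2.2198)*max(|-2.2198| - 0.96, 0) = -1.2598
prox(x) = [-3.963, -1.2598]
||prox(x)||_1 = 3.963 + 1.2598 = 5.2228


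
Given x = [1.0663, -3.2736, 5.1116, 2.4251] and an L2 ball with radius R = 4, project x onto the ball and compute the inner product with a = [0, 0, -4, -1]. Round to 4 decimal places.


Step 1: Compute ||x|| (intermediates to 6 decimals).
||x|| = sqrt(1.0663^2 + (-3.2736)^2 + 5.1116^2 + 2.4251^2) = 6.622916
Step 2: Project.
Since ||x|| > R, scale = R/||x|| = 4/6.622916 = 0.603964, proj(x) = scale * x
proj(x) = [0.644007, -1.977137, 3.087222, 1.464673]
Step 3: Dot product.
a^T * proj(x) = 0*0.644007 + 0*(-1.977137) - 4*3.087222 - 1*1.464673 = -13.8136


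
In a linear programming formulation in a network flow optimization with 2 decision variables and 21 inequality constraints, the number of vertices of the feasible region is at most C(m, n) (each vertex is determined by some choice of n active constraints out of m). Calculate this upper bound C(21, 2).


Each vertex corresponds to some choice of n active constraints out of m, so the number of vertices is at most C(m, n) = m! / (n!(m-n)!).
m = 21, n = 2
Numerator: 21 * 20
Denominator: 2! = 2
C(21, 2) = 210


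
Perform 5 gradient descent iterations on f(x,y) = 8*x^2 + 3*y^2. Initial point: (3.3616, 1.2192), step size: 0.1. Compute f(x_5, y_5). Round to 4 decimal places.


Gradient descent on f(x,y) = 8*x^2 + 3*y^2.
Starting point: (3.3616, 1.2192), alpha = 0.1
Step 1: grad_x = 2*8*3.3616 = 53.7856, grad_y = 2*3*1.2192 = 7.3152
  x_1 = 3.3616 - 0.1*53.7856 = -2.017
  y_1 = 1.2192 - 0.1*7.3152 = 0.4877
Step 2: grad_x = 2*8*-2.017 = -32.2714, grad_y = 2*3*0.4877 = 2.9261
  x_2 = -2.017 - 0.1*-32.2714 = 1.2102
  y_2 = 0.4877 - 0.1*2.9261 = 0.1951
Step 3: grad_x = 2*8*1.2102 = 19.3628, grad_y = 2*3*0.1951 = 1.1704
  x_3 = 1.2102 - 0.1*19.3628 = -0.7261
  y_3 = 0.1951 - 0.1*1.1704 = 0.078
Step 4: grad_x = 2*8*-0.7261 = -11.6177, grad_y = 2*3*0.078 = 0.4682
  x_4 = -0.7261 - 0.1*-11.6177 = 0.4357
  y_4 = 0.078 - 0.1*0.4682 = 0.0312
Step 5: grad_x = 2*8*0.4357 = 6.9706, grad_y = 2*3*0.0312 = 0.1873
  x_5 = 0.4357 - 0.1*6.9706 = -0.2614
  y_5 = 0.0312 - 0.1*0.1873 = 0.0125
f(-0.2614, 0.0125) = 8*(-0.2614)^2 + 3*0.0125^2 = 0.5471
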